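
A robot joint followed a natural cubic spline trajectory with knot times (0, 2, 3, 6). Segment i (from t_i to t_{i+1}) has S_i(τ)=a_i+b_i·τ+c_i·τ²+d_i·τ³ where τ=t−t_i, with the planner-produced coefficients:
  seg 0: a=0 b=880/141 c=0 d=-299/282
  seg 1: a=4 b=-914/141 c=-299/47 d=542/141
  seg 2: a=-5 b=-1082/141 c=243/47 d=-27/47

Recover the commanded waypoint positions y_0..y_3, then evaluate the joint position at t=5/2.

y_0=0 y_1=4 y_2=-5 y_3=3
S(5/2) = -33/94

y_0 = S_0(0) = a_0 = 0
y_1 = S_1(0) = a_1 = 4
y_2 = S_2(0) = a_2 = -5
y_3 = S_2(3) = 3
t_q=5/2 is in segment 1 (τ=1/2); S_1(τ)=-33/94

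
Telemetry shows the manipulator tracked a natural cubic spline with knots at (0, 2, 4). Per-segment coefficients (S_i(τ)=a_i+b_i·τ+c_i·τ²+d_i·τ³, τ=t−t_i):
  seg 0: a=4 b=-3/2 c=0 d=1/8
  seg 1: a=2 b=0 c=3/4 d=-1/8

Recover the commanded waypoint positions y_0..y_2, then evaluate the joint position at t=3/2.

y_0 = S_0(0) = a_0 = 4
y_1 = S_1(0) = a_1 = 2
y_2 = S_1(2) = 4
t_q=3/2 is in segment 0 (τ=3/2); S_0(τ)=139/64

y_0=4 y_1=2 y_2=4
S(3/2) = 139/64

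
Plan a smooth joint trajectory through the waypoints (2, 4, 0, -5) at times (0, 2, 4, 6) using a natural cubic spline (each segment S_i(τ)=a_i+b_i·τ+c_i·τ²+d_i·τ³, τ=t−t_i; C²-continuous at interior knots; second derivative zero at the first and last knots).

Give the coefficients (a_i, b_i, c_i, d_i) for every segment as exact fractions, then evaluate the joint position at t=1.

Δ: Δ0=1, Δ1=-2, Δ2=-5/2
row 1: diag=8, rhs=-18; c'=1/4, d'=-9/4
row 2: denom=8−2·1/4=15/2; d'=(-3−2·-9/4)/(15/2)=1/5
back: M2=1/5
back: M1=-9/4−1/4·1/5=-23/10
M: M0=0, M1=-23/10, M2=1/5, M3=0
seg 0: a=2, c=M0/2=0, d=(M1−M0)/(6·2)=-23/120, b=Δ0−h0·(2M0+M1)/6=53/30
seg 1: a=4, c=M1/2=-23/20, d=(M2−M1)/(6·2)=5/24, b=Δ1−h1·(2M1+M2)/6=-8/15
seg 2: a=0, c=M2/2=1/10, d=(M3−M2)/(6·2)=-1/60, b=Δ2−h2·(2M2+M3)/6=-79/30
t_q=1 → seg 0, τ=1; S=2+53/30·τ+0·τ²+-23/120·τ³=143/40

  seg 0: a=2 b=53/30 c=0 d=-23/120
  seg 1: a=4 b=-8/15 c=-23/20 d=5/24
  seg 2: a=0 b=-79/30 c=1/10 d=-1/60
S(1) = 143/40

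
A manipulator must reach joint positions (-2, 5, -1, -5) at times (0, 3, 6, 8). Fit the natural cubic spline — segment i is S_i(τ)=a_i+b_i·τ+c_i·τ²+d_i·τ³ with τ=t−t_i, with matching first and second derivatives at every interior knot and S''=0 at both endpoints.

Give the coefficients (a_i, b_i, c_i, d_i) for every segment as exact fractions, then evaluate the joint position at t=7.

Δ: Δ0=7/3, Δ1=-2, Δ2=-2
row 1: diag=12, rhs=-26; c'=1/4, d'=-13/6
row 2: denom=10−3·1/4=37/4; d'=(0−3·-13/6)/(37/4)=26/37
back: M2=26/37
back: M1=-13/6−1/4·26/37=-260/111
M: M0=0, M1=-260/111, M2=26/37, M3=0
seg 0: a=-2, c=M0/2=0, d=(M1−M0)/(6·3)=-130/999, b=Δ0−h0·(2M0+M1)/6=389/111
seg 1: a=5, c=M1/2=-130/111, d=(M2−M1)/(6·3)=169/999, b=Δ1−h1·(2M1+M2)/6=-1/111
seg 2: a=-1, c=M2/2=13/37, d=(M3−M2)/(6·2)=-13/222, b=Δ2−h2·(2M2+M3)/6=-274/111
t_q=7 → seg 2, τ=1; S=-1+-274/111·τ+13/37·τ²+-13/222·τ³=-235/74

  seg 0: a=-2 b=389/111 c=0 d=-130/999
  seg 1: a=5 b=-1/111 c=-130/111 d=169/999
  seg 2: a=-1 b=-274/111 c=13/37 d=-13/222
S(7) = -235/74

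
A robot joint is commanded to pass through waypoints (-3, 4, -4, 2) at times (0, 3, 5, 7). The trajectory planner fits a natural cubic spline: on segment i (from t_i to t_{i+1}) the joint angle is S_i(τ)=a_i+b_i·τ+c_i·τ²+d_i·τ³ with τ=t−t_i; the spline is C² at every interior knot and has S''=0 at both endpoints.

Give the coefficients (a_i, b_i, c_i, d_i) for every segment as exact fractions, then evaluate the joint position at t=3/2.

Δ: Δ0=7/3, Δ1=-4, Δ2=3
row 1: diag=10, rhs=-38; c'=1/5, d'=-19/5
row 2: denom=8−2·1/5=38/5; d'=(42−2·-19/5)/(38/5)=124/19
back: M2=124/19
back: M1=-19/5−1/5·124/19=-97/19
M: M0=0, M1=-97/19, M2=124/19, M3=0
seg 0: a=-3, c=M0/2=0, d=(M1−M0)/(6·3)=-97/342, b=Δ0−h0·(2M0+M1)/6=557/114
seg 1: a=4, c=M1/2=-97/38, d=(M2−M1)/(6·2)=221/228, b=Δ1−h1·(2M1+M2)/6=-158/57
seg 2: a=-4, c=M2/2=62/19, d=(M3−M2)/(6·2)=-31/57, b=Δ2−h2·(2M2+M3)/6=-77/57
t_q=3/2 → seg 0, τ=3/2; S=-3+557/114·τ+0·τ²+-97/342·τ³=1025/304

  seg 0: a=-3 b=557/114 c=0 d=-97/342
  seg 1: a=4 b=-158/57 c=-97/38 d=221/228
  seg 2: a=-4 b=-77/57 c=62/19 d=-31/57
S(3/2) = 1025/304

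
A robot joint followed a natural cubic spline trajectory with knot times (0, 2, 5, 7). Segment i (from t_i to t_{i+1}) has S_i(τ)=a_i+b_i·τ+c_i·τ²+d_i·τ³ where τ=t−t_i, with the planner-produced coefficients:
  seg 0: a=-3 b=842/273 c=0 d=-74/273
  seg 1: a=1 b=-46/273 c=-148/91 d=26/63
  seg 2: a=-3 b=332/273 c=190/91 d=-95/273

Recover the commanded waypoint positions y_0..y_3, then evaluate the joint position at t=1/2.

y_0 = S_0(0) = a_0 = -3
y_1 = S_1(0) = a_1 = 1
y_2 = S_2(0) = a_2 = -3
y_3 = S_2(2) = 5
t_q=1/2 is in segment 0 (τ=1/2); S_0(τ)=-543/364

y_0=-3 y_1=1 y_2=-3 y_3=5
S(1/2) = -543/364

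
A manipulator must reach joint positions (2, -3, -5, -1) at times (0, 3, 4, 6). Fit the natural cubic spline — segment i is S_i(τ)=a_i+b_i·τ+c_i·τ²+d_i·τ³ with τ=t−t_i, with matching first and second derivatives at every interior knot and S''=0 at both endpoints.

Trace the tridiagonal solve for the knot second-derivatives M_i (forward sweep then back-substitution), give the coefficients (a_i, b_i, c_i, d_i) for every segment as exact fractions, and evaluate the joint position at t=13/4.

Δ: Δ0=-5/3, Δ1=-2, Δ2=2
row 1: diag=8, rhs=-2; c'=1/8, d'=-1/4
row 2: denom=6−1·1/8=47/8; d'=(24−1·-1/4)/(47/8)=194/47
back: M2=194/47
back: M1=-1/4−1/8·194/47=-36/47
M: M0=0, M1=-36/47, M2=194/47, M3=0
seg 0: a=2, c=M0/2=0, d=(M1−M0)/(6·3)=-2/47, b=Δ0−h0·(2M0+M1)/6=-181/141
seg 1: a=-3, c=M1/2=-18/47, d=(M2−M1)/(6·1)=115/141, b=Δ1−h1·(2M1+M2)/6=-343/141
seg 2: a=-5, c=M2/2=97/47, d=(M3−M2)/(6·2)=-97/282, b=Δ2−h2·(2M2+M3)/6=-106/141
t_q=13/4 → seg 1, τ=1/4; S=-3+-343/141·τ+-18/47·τ²+115/141·τ³=-10887/3008

  seg 0: a=2 b=-181/141 c=0 d=-2/47
  seg 1: a=-3 b=-343/141 c=-18/47 d=115/141
  seg 2: a=-5 b=-106/141 c=97/47 d=-97/282
S(13/4) = -10887/3008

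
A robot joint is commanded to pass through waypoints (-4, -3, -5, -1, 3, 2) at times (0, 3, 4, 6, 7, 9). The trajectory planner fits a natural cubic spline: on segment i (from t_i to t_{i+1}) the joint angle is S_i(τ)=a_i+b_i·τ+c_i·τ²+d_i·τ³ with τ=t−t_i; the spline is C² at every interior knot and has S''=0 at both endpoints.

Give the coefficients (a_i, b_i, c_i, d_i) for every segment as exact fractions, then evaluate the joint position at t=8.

  seg 0: a=-4 b=6322/4359 c=0 d=-541/4359
  seg 1: a=-3 b=-8285/4359 c=-1623/1453 d=4436/4359
  seg 2: a=-5 b=-4715/4359 c=2813/1453 d=-3445/17436
  seg 3: a=-1 b=18706/4359 c=2181/2906 d=-9083/8718
  seg 4: a=3 b=23249/8718 c=-3451/1453 d=3451/8718
S(8) = 5358/1453

Δ: Δ0=1/3, Δ1=-2, Δ2=2, Δ3=4, Δ4=-1/2
row 1: diag=8, rhs=-14; c'=1/8, d'=-7/4
row 2: denom=6−1·1/8=47/8; d'=(24−1·-7/4)/(47/8)=206/47
row 3: denom=6−2·16/47=250/47; d'=(12−2·206/47)/(250/47)=76/125
row 4: denom=6−1·47/250=1453/250; d'=(-27−1·76/125)/(1453/250)=-6902/1453
back: M4=-6902/1453
back: M3=76/125−47/250·-6902/1453=2181/1453
back: M2=206/47−16/47·2181/1453=5626/1453
back: M1=-7/4−1/8·5626/1453=-3246/1453
M: M0=0, M1=-3246/1453, M2=5626/1453, M3=2181/1453, M4=-6902/1453, M5=0
seg 0: a=-4, c=M0/2=0, d=(M1−M0)/(6·3)=-541/4359, b=Δ0−h0·(2M0+M1)/6=6322/4359
seg 1: a=-3, c=M1/2=-1623/1453, d=(M2−M1)/(6·1)=4436/4359, b=Δ1−h1·(2M1+M2)/6=-8285/4359
seg 2: a=-5, c=M2/2=2813/1453, d=(M3−M2)/(6·2)=-3445/17436, b=Δ2−h2·(2M2+M3)/6=-4715/4359
seg 3: a=-1, c=M3/2=2181/2906, d=(M4−M3)/(6·1)=-9083/8718, b=Δ3−h3·(2M3+M4)/6=18706/4359
seg 4: a=3, c=M4/2=-3451/1453, d=(M5−M4)/(6·2)=3451/8718, b=Δ4−h4·(2M4+M5)/6=23249/8718
t_q=8 → seg 4, τ=1; S=3+23249/8718·τ+-3451/1453·τ²+3451/8718·τ³=5358/1453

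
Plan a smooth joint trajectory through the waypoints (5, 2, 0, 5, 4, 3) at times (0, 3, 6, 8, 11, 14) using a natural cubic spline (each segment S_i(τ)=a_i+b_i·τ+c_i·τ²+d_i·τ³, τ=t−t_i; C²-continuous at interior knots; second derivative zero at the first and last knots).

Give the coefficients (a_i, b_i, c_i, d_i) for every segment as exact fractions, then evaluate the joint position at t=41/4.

  seg 0: a=5 b=-223/290 c=0 d=-67/2610
  seg 1: a=2 b=-212/145 c=-67/290 d=259/1566
  seg 2: a=0 b=469/290 c=547/435 d=-71/174
  seg 3: a=5 b=1523/870 c=-518/435 d=259/1566
  seg 4: a=4 b=-404/435 c=259/870 d=-259/7830
S(41/4) = 88981/18560

Δ: Δ0=-1, Δ1=-2/3, Δ2=5/2, Δ3=-1/3, Δ4=-1/3
row 1: diag=12, rhs=2; c'=1/4, d'=1/6
row 2: denom=10−3·1/4=37/4; d'=(19−3·1/6)/(37/4)=2
row 3: denom=10−2·8/37=354/37; d'=(-17−2·2)/(354/37)=-259/118
row 4: denom=12−3·37/118=1305/118; d'=(0−3·-259/118)/(1305/118)=259/435
back: M4=259/435
back: M3=-259/118−37/118·259/435=-1036/435
back: M2=2−8/37·-1036/435=1094/435
back: M1=1/6−1/4·1094/435=-67/145
M: M0=0, M1=-67/145, M2=1094/435, M3=-1036/435, M4=259/435, M5=0
seg 0: a=5, c=M0/2=0, d=(M1−M0)/(6·3)=-67/2610, b=Δ0−h0·(2M0+M1)/6=-223/290
seg 1: a=2, c=M1/2=-67/290, d=(M2−M1)/(6·3)=259/1566, b=Δ1−h1·(2M1+M2)/6=-212/145
seg 2: a=0, c=M2/2=547/435, d=(M3−M2)/(6·2)=-71/174, b=Δ2−h2·(2M2+M3)/6=469/290
seg 3: a=5, c=M3/2=-518/435, d=(M4−M3)/(6·3)=259/1566, b=Δ3−h3·(2M3+M4)/6=1523/870
seg 4: a=4, c=M4/2=259/870, d=(M5−M4)/(6·3)=-259/7830, b=Δ4−h4·(2M4+M5)/6=-404/435
t_q=41/4 → seg 3, τ=9/4; S=5+1523/870·τ+-518/435·τ²+259/1566·τ³=88981/18560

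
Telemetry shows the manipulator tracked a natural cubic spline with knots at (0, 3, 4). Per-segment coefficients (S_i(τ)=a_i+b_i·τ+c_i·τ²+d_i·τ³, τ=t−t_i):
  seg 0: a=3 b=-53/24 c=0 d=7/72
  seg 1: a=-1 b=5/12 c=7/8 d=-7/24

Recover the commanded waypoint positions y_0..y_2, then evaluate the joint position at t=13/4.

y_0=3 y_1=-1 y_2=0
S(13/4) = -433/512

y_0 = S_0(0) = a_0 = 3
y_1 = S_1(0) = a_1 = -1
y_2 = S_1(1) = 0
t_q=13/4 is in segment 1 (τ=1/4); S_1(τ)=-433/512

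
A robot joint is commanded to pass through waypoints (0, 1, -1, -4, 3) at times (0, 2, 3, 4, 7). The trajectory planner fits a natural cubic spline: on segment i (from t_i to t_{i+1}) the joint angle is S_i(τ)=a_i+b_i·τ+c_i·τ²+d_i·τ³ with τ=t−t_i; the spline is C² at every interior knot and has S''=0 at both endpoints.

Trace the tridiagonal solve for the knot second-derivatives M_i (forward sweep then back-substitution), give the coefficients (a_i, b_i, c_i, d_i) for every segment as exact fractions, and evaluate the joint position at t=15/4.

  seg 0: a=0 b=326/267 c=0 d=-385/2136
  seg 1: a=1 b=-503/534 c=-385/356 d=25/1068
  seg 2: a=-1 b=-3241/1068 c=-90/89 d=1117/1068
  seg 3: a=-4 b=-1025/534 c=757/356 d=-757/3204
S(15/4) = -77547/22784

Δ: Δ0=1/2, Δ1=-2, Δ2=-3, Δ3=7/3
row 1: diag=6, rhs=-15; c'=1/6, d'=-5/2
row 2: denom=4−1·1/6=23/6; d'=(-6−1·-5/2)/(23/6)=-21/23
row 3: denom=8−1·6/23=178/23; d'=(32−1·-21/23)/(178/23)=757/178
back: M3=757/178
back: M2=-21/23−6/23·757/178=-180/89
back: M1=-5/2−1/6·-180/89=-385/178
M: M0=0, M1=-385/178, M2=-180/89, M3=757/178, M4=0
seg 0: a=0, c=M0/2=0, d=(M1−M0)/(6·2)=-385/2136, b=Δ0−h0·(2M0+M1)/6=326/267
seg 1: a=1, c=M1/2=-385/356, d=(M2−M1)/(6·1)=25/1068, b=Δ1−h1·(2M1+M2)/6=-503/534
seg 2: a=-1, c=M2/2=-90/89, d=(M3−M2)/(6·1)=1117/1068, b=Δ2−h2·(2M2+M3)/6=-3241/1068
seg 3: a=-4, c=M3/2=757/356, d=(M4−M3)/(6·3)=-757/3204, b=Δ3−h3·(2M3+M4)/6=-1025/534
t_q=15/4 → seg 2, τ=3/4; S=-1+-3241/1068·τ+-90/89·τ²+1117/1068·τ³=-77547/22784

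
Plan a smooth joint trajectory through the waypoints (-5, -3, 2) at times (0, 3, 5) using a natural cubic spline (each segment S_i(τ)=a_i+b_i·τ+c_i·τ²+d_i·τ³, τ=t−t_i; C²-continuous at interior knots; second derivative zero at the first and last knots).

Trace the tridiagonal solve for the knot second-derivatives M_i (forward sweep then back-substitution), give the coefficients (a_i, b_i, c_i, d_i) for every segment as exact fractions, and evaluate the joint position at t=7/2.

Δ: Δ0=2/3, Δ1=5/2
row 1: diag=10, rhs=11; c'=1/5, d'=11/10
back: M1=11/10
M: M0=0, M1=11/10, M2=0
seg 0: a=-5, c=M0/2=0, d=(M1−M0)/(6·3)=11/180, b=Δ0−h0·(2M0+M1)/6=7/60
seg 1: a=-3, c=M1/2=11/20, d=(M2−M1)/(6·2)=-11/120, b=Δ1−h1·(2M1+M2)/6=53/30
t_q=7/2 → seg 1, τ=1/2; S=-3+53/30·τ+11/20·τ²+-11/120·τ³=-637/320

  seg 0: a=-5 b=7/60 c=0 d=11/180
  seg 1: a=-3 b=53/30 c=11/20 d=-11/120
S(7/2) = -637/320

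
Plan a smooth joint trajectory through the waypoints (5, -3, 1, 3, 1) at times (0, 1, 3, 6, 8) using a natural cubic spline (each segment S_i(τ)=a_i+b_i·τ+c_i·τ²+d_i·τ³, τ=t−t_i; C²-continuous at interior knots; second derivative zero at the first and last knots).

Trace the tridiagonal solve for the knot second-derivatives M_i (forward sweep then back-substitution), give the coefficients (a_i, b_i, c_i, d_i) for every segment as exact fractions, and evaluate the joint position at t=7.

  seg 0: a=5 b=-7462/759 c=0 d=1390/759
  seg 1: a=-3 b=-3292/759 c=1390/253 d=-1765/1518
  seg 2: a=1 b=2798/759 c=-375/253 d=361/2277
  seg 3: a=3 b=-703/759 c=-14/253 d=7/759
S(7) = 513/253

Δ: Δ0=-8, Δ1=2, Δ2=2/3, Δ3=-1
row 1: diag=6, rhs=60; c'=1/3, d'=10
row 2: denom=10−2·1/3=28/3; d'=(-8−2·10)/(28/3)=-3
row 3: denom=10−3·9/28=253/28; d'=(-10−3·-3)/(253/28)=-28/253
back: M3=-28/253
back: M2=-3−9/28·-28/253=-750/253
back: M1=10−1/3·-750/253=2780/253
M: M0=0, M1=2780/253, M2=-750/253, M3=-28/253, M4=0
seg 0: a=5, c=M0/2=0, d=(M1−M0)/(6·1)=1390/759, b=Δ0−h0·(2M0+M1)/6=-7462/759
seg 1: a=-3, c=M1/2=1390/253, d=(M2−M1)/(6·2)=-1765/1518, b=Δ1−h1·(2M1+M2)/6=-3292/759
seg 2: a=1, c=M2/2=-375/253, d=(M3−M2)/(6·3)=361/2277, b=Δ2−h2·(2M2+M3)/6=2798/759
seg 3: a=3, c=M3/2=-14/253, d=(M4−M3)/(6·2)=7/759, b=Δ3−h3·(2M3+M4)/6=-703/759
t_q=7 → seg 3, τ=1; S=3+-703/759·τ+-14/253·τ²+7/759·τ³=513/253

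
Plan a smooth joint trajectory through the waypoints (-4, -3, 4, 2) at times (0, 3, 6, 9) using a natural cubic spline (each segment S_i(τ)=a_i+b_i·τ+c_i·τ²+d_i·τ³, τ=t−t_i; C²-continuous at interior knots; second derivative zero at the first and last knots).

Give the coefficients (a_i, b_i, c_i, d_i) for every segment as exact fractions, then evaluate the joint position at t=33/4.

Δ: Δ0=1/3, Δ1=7/3, Δ2=-2/3
row 1: diag=12, rhs=12; c'=1/4, d'=1
row 2: denom=12−3·1/4=45/4; d'=(-18−3·1)/(45/4)=-28/15
back: M2=-28/15
back: M1=1−1/4·-28/15=22/15
M: M0=0, M1=22/15, M2=-28/15, M3=0
seg 0: a=-4, c=M0/2=0, d=(M1−M0)/(6·3)=11/135, b=Δ0−h0·(2M0+M1)/6=-2/5
seg 1: a=-3, c=M1/2=11/15, d=(M2−M1)/(6·3)=-5/27, b=Δ1−h1·(2M1+M2)/6=9/5
seg 2: a=4, c=M2/2=-14/15, d=(M3−M2)/(6·3)=14/135, b=Δ2−h2·(2M2+M3)/6=6/5
t_q=33/4 → seg 2, τ=9/4; S=4+6/5·τ+-14/15·τ²+14/135·τ³=101/32

  seg 0: a=-4 b=-2/5 c=0 d=11/135
  seg 1: a=-3 b=9/5 c=11/15 d=-5/27
  seg 2: a=4 b=6/5 c=-14/15 d=14/135
S(33/4) = 101/32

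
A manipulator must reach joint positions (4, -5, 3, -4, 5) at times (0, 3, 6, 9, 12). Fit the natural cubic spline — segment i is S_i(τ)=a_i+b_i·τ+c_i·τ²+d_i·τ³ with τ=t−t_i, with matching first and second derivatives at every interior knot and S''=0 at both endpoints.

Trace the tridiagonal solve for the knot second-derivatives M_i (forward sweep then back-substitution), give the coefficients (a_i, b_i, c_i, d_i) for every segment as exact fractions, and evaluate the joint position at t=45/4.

  seg 0: a=4 b=-835/168 c=0 d=331/1512
  seg 1: a=-5 b=79/84 c=331/168 d=-703/1512
  seg 2: a=3 b=5/24 c=-31/14 d=689/1512
  seg 3: a=-4 b=-65/84 c=317/168 d=-317/1512
S(45/4) = 5101/3584

Δ: Δ0=-3, Δ1=8/3, Δ2=-7/3, Δ3=3
row 1: diag=12, rhs=34; c'=1/4, d'=17/6
row 2: denom=12−3·1/4=45/4; d'=(-30−3·17/6)/(45/4)=-154/45
row 3: denom=12−3·4/15=56/5; d'=(32−3·-154/45)/(56/5)=317/84
back: M3=317/84
back: M2=-154/45−4/15·317/84=-31/7
back: M1=17/6−1/4·-31/7=331/84
M: M0=0, M1=331/84, M2=-31/7, M3=317/84, M4=0
seg 0: a=4, c=M0/2=0, d=(M1−M0)/(6·3)=331/1512, b=Δ0−h0·(2M0+M1)/6=-835/168
seg 1: a=-5, c=M1/2=331/168, d=(M2−M1)/(6·3)=-703/1512, b=Δ1−h1·(2M1+M2)/6=79/84
seg 2: a=3, c=M2/2=-31/14, d=(M3−M2)/(6·3)=689/1512, b=Δ2−h2·(2M2+M3)/6=5/24
seg 3: a=-4, c=M3/2=317/168, d=(M4−M3)/(6·3)=-317/1512, b=Δ3−h3·(2M3+M4)/6=-65/84
t_q=45/4 → seg 3, τ=9/4; S=-4+-65/84·τ+317/168·τ²+-317/1512·τ³=5101/3584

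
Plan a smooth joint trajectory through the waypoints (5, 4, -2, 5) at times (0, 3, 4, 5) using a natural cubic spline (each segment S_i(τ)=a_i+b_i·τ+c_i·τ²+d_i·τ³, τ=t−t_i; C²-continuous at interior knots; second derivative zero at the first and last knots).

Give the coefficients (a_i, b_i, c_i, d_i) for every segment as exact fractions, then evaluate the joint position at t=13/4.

  seg 0: a=5 b=290/93 c=0 d=-107/279
  seg 1: a=4 b=-673/93 c=-107/31 d=436/93
  seg 2: a=-2 b=-7/93 c=329/31 d=-329/93
S(13/4) = 127/62

Δ: Δ0=-1/3, Δ1=-6, Δ2=7
row 1: diag=8, rhs=-34; c'=1/8, d'=-17/4
row 2: denom=4−1·1/8=31/8; d'=(78−1·-17/4)/(31/8)=658/31
back: M2=658/31
back: M1=-17/4−1/8·658/31=-214/31
M: M0=0, M1=-214/31, M2=658/31, M3=0
seg 0: a=5, c=M0/2=0, d=(M1−M0)/(6·3)=-107/279, b=Δ0−h0·(2M0+M1)/6=290/93
seg 1: a=4, c=M1/2=-107/31, d=(M2−M1)/(6·1)=436/93, b=Δ1−h1·(2M1+M2)/6=-673/93
seg 2: a=-2, c=M2/2=329/31, d=(M3−M2)/(6·1)=-329/93, b=Δ2−h2·(2M2+M3)/6=-7/93
t_q=13/4 → seg 1, τ=1/4; S=4+-673/93·τ+-107/31·τ²+436/93·τ³=127/62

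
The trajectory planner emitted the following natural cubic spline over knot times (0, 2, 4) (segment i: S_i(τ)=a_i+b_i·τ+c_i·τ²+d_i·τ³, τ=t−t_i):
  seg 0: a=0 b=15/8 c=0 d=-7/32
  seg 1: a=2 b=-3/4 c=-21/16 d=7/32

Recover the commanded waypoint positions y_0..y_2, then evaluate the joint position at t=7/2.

y_0=0 y_1=2 y_2=-3
S(7/2) = -343/256

y_0 = S_0(0) = a_0 = 0
y_1 = S_1(0) = a_1 = 2
y_2 = S_1(2) = -3
t_q=7/2 is in segment 1 (τ=3/2); S_1(τ)=-343/256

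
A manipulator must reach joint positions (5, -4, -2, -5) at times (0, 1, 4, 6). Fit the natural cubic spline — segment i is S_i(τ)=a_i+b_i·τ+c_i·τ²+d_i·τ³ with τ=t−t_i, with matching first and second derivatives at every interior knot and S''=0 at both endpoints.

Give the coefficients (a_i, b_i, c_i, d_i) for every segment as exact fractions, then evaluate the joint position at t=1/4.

Δ: Δ0=-9, Δ1=2/3, Δ2=-3/2
row 1: diag=8, rhs=58; c'=3/8, d'=29/4
row 2: denom=10−3·3/8=71/8; d'=(-13−3·29/4)/(71/8)=-278/71
back: M2=-278/71
back: M1=29/4−3/8·-278/71=619/71
M: M0=0, M1=619/71, M2=-278/71, M3=0
seg 0: a=5, c=M0/2=0, d=(M1−M0)/(6·1)=619/426, b=Δ0−h0·(2M0+M1)/6=-4453/426
seg 1: a=-4, c=M1/2=619/142, d=(M2−M1)/(6·3)=-299/426, b=Δ1−h1·(2M1+M2)/6=-1298/213
seg 2: a=-2, c=M2/2=-139/71, d=(M3−M2)/(6·2)=139/426, b=Δ2−h2·(2M2+M3)/6=473/426
t_q=1/4 → seg 0, τ=1/4; S=5+-4453/426·τ+0·τ²+619/426·τ³=21897/9088

  seg 0: a=5 b=-4453/426 c=0 d=619/426
  seg 1: a=-4 b=-1298/213 c=619/142 d=-299/426
  seg 2: a=-2 b=473/426 c=-139/71 d=139/426
S(1/4) = 21897/9088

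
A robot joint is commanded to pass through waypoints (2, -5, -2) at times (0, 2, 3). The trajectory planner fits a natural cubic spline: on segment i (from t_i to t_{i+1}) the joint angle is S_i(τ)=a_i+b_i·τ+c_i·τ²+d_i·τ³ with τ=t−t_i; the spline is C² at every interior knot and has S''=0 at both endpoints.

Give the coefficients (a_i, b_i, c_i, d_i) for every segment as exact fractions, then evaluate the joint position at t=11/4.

Δ: Δ0=-7/2, Δ1=3
row 1: diag=6, rhs=39; c'=1/6, d'=13/2
back: M1=13/2
M: M0=0, M1=13/2, M2=0
seg 0: a=2, c=M0/2=0, d=(M1−M0)/(6·2)=13/24, b=Δ0−h0·(2M0+M1)/6=-17/3
seg 1: a=-5, c=M1/2=13/4, d=(M2−M1)/(6·1)=-13/12, b=Δ1−h1·(2M1+M2)/6=5/6
t_q=11/4 → seg 1, τ=3/4; S=-5+5/6·τ+13/4·τ²+-13/12·τ³=-769/256

  seg 0: a=2 b=-17/3 c=0 d=13/24
  seg 1: a=-5 b=5/6 c=13/4 d=-13/12
S(11/4) = -769/256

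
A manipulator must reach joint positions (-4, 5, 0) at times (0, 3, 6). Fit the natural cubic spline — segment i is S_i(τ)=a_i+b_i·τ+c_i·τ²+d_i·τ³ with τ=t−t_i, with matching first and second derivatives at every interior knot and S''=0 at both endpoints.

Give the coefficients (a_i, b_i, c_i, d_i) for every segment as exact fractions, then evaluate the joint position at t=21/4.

  seg 0: a=-4 b=25/6 c=0 d=-7/54
  seg 1: a=5 b=2/3 c=-7/6 d=7/54
S(21/4) = 265/128

Δ: Δ0=3, Δ1=-5/3
row 1: diag=12, rhs=-28; c'=1/4, d'=-7/3
back: M1=-7/3
M: M0=0, M1=-7/3, M2=0
seg 0: a=-4, c=M0/2=0, d=(M1−M0)/(6·3)=-7/54, b=Δ0−h0·(2M0+M1)/6=25/6
seg 1: a=5, c=M1/2=-7/6, d=(M2−M1)/(6·3)=7/54, b=Δ1−h1·(2M1+M2)/6=2/3
t_q=21/4 → seg 1, τ=9/4; S=5+2/3·τ+-7/6·τ²+7/54·τ³=265/128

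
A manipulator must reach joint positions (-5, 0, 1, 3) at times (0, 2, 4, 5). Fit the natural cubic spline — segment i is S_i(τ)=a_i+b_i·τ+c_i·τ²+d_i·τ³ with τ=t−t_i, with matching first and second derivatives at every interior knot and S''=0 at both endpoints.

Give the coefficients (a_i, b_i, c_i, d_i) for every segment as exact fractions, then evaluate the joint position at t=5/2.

  seg 0: a=-5 b=35/11 c=0 d=-15/88
  seg 1: a=0 b=25/22 c=-45/44 d=31/88
  seg 2: a=1 b=14/11 c=12/11 d=-4/11
S(5/2) = 251/704

Δ: Δ0=5/2, Δ1=1/2, Δ2=2
row 1: diag=8, rhs=-12; c'=1/4, d'=-3/2
row 2: denom=6−2·1/4=11/2; d'=(9−2·-3/2)/(11/2)=24/11
back: M2=24/11
back: M1=-3/2−1/4·24/11=-45/22
M: M0=0, M1=-45/22, M2=24/11, M3=0
seg 0: a=-5, c=M0/2=0, d=(M1−M0)/(6·2)=-15/88, b=Δ0−h0·(2M0+M1)/6=35/11
seg 1: a=0, c=M1/2=-45/44, d=(M2−M1)/(6·2)=31/88, b=Δ1−h1·(2M1+M2)/6=25/22
seg 2: a=1, c=M2/2=12/11, d=(M3−M2)/(6·1)=-4/11, b=Δ2−h2·(2M2+M3)/6=14/11
t_q=5/2 → seg 1, τ=1/2; S=0+25/22·τ+-45/44·τ²+31/88·τ³=251/704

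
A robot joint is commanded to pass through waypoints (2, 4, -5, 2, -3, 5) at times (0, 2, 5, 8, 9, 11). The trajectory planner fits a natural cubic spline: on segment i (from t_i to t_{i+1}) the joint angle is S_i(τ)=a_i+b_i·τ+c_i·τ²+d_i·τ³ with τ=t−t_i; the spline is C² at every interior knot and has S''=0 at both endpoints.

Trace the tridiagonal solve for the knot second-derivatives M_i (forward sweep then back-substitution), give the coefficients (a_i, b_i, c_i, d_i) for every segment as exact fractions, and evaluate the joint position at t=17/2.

  seg 0: a=2 b=11215/4677 c=0 d=-3269/9354
  seg 1: a=4 b=-8399/4677 c=-3269/1559 d=23789/42093
  seg 2: a=-5 b=4126/4677 c=13982/4677 d=-35159/42093
  seg 3: a=2 b=-17459/4677 c=-7059/1559 d=15251/4677
  seg 4: a=-3 b=-14060/4677 c=8192/1559 d=-4096/4677
S(17/2) = -7369/12472

Δ: Δ0=1, Δ1=-3, Δ2=7/3, Δ3=-5, Δ4=4
row 1: diag=10, rhs=-24; c'=3/10, d'=-12/5
row 2: denom=12−3·3/10=111/10; d'=(32−3·-12/5)/(111/10)=392/111
row 3: denom=8−3·10/37=266/37; d'=(-44−3·392/111)/(266/37)=-1010/133
row 4: denom=6−1·37/266=1559/266; d'=(54−1·-1010/133)/(1559/266)=16384/1559
back: M4=16384/1559
back: M3=-1010/133−37/266·16384/1559=-14118/1559
back: M2=392/111−10/37·-14118/1559=27964/4677
back: M1=-12/5−3/10·27964/4677=-6538/1559
M: M0=0, M1=-6538/1559, M2=27964/4677, M3=-14118/1559, M4=16384/1559, M5=0
seg 0: a=2, c=M0/2=0, d=(M1−M0)/(6·2)=-3269/9354, b=Δ0−h0·(2M0+M1)/6=11215/4677
seg 1: a=4, c=M1/2=-3269/1559, d=(M2−M1)/(6·3)=23789/42093, b=Δ1−h1·(2M1+M2)/6=-8399/4677
seg 2: a=-5, c=M2/2=13982/4677, d=(M3−M2)/(6·3)=-35159/42093, b=Δ2−h2·(2M2+M3)/6=4126/4677
seg 3: a=2, c=M3/2=-7059/1559, d=(M4−M3)/(6·1)=15251/4677, b=Δ3−h3·(2M3+M4)/6=-17459/4677
seg 4: a=-3, c=M4/2=8192/1559, d=(M5−M4)/(6·2)=-4096/4677, b=Δ4−h4·(2M4+M5)/6=-14060/4677
t_q=17/2 → seg 3, τ=1/2; S=2+-17459/4677·τ+-7059/1559·τ²+15251/4677·τ³=-7369/12472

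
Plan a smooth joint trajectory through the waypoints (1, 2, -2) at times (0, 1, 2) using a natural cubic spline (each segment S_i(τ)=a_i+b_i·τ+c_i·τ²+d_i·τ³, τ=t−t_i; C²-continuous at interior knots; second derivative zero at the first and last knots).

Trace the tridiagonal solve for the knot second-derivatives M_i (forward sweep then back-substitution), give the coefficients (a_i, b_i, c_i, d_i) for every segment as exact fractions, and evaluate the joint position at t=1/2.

  seg 0: a=1 b=9/4 c=0 d=-5/4
  seg 1: a=2 b=-3/2 c=-15/4 d=5/4
S(1/2) = 63/32

Δ: Δ0=1, Δ1=-4
row 1: diag=4, rhs=-30; c'=1/4, d'=-15/2
back: M1=-15/2
M: M0=0, M1=-15/2, M2=0
seg 0: a=1, c=M0/2=0, d=(M1−M0)/(6·1)=-5/4, b=Δ0−h0·(2M0+M1)/6=9/4
seg 1: a=2, c=M1/2=-15/4, d=(M2−M1)/(6·1)=5/4, b=Δ1−h1·(2M1+M2)/6=-3/2
t_q=1/2 → seg 0, τ=1/2; S=1+9/4·τ+0·τ²+-5/4·τ³=63/32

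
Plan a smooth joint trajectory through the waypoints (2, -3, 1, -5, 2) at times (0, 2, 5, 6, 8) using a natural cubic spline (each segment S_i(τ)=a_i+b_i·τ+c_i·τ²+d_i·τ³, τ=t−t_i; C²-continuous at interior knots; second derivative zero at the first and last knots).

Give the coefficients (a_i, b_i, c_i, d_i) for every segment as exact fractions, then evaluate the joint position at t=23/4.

Δ: Δ0=-5/2, Δ1=4/3, Δ2=-6, Δ3=7/2
row 1: diag=10, rhs=23; c'=3/10, d'=23/10
row 2: denom=8−3·3/10=71/10; d'=(-44−3·23/10)/(71/10)=-509/71
row 3: denom=6−1·10/71=416/71; d'=(57−1·-509/71)/(416/71)=1139/104
back: M3=1139/104
back: M2=-509/71−10/71·1139/104=-453/52
back: M1=23/10−3/10·-453/52=511/104
M: M0=0, M1=511/104, M2=-453/52, M3=1139/104, M4=0
seg 0: a=2, c=M0/2=0, d=(M1−M0)/(6·2)=511/1248, b=Δ0−h0·(2M0+M1)/6=-1291/312
seg 1: a=-3, c=M1/2=511/208, d=(M2−M1)/(6·3)=-109/144, b=Δ1−h1·(2M1+M2)/6=121/156
seg 2: a=1, c=M2/2=-453/104, d=(M3−M2)/(6·1)=2045/624, b=Δ2−h2·(2M2+M3)/6=-3071/624
seg 3: a=-5, c=M3/2=1139/208, d=(M4−M3)/(6·2)=-1139/1248, b=Δ3−h3·(2M3+M4)/6=-593/156
t_q=23/4 → seg 2, τ=3/4; S=1+-3071/624·τ+-453/104·τ²+2045/624·τ³=-50035/13312

  seg 0: a=2 b=-1291/312 c=0 d=511/1248
  seg 1: a=-3 b=121/156 c=511/208 d=-109/144
  seg 2: a=1 b=-3071/624 c=-453/104 d=2045/624
  seg 3: a=-5 b=-593/156 c=1139/208 d=-1139/1248
S(23/4) = -50035/13312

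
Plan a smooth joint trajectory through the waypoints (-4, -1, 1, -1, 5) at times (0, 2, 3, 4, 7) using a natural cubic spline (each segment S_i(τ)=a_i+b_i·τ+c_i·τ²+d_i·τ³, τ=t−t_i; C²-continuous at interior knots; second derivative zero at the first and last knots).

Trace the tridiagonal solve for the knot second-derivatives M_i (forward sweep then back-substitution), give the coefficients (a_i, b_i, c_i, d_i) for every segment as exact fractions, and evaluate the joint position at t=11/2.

  seg 0: a=-4 b=82/89 c=0 d=103/712
  seg 1: a=-1 b=473/178 c=309/356 d=-543/356
  seg 2: a=1 b=-65/356 c=-330/89 d=673/356
  seg 3: a=-1 b=-343/178 c=699/356 d=-233/1068
S(11/2) = -595/2848

Δ: Δ0=3/2, Δ1=2, Δ2=-2, Δ3=2
row 1: diag=6, rhs=3; c'=1/6, d'=1/2
row 2: denom=4−1·1/6=23/6; d'=(-24−1·1/2)/(23/6)=-147/23
row 3: denom=8−1·6/23=178/23; d'=(24−1·-147/23)/(178/23)=699/178
back: M3=699/178
back: M2=-147/23−6/23·699/178=-660/89
back: M1=1/2−1/6·-660/89=309/178
M: M0=0, M1=309/178, M2=-660/89, M3=699/178, M4=0
seg 0: a=-4, c=M0/2=0, d=(M1−M0)/(6·2)=103/712, b=Δ0−h0·(2M0+M1)/6=82/89
seg 1: a=-1, c=M1/2=309/356, d=(M2−M1)/(6·1)=-543/356, b=Δ1−h1·(2M1+M2)/6=473/178
seg 2: a=1, c=M2/2=-330/89, d=(M3−M2)/(6·1)=673/356, b=Δ2−h2·(2M2+M3)/6=-65/356
seg 3: a=-1, c=M3/2=699/356, d=(M4−M3)/(6·3)=-233/1068, b=Δ3−h3·(2M3+M4)/6=-343/178
t_q=11/2 → seg 3, τ=3/2; S=-1+-343/178·τ+699/356·τ²+-233/1068·τ³=-595/2848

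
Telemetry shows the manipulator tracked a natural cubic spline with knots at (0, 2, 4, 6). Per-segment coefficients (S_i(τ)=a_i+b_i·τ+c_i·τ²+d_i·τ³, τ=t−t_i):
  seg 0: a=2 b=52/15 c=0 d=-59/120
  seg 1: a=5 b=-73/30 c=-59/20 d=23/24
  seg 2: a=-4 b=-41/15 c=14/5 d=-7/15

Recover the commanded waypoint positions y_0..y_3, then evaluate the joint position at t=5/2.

y_0 = S_0(0) = a_0 = 2
y_1 = S_1(0) = a_1 = 5
y_2 = S_2(0) = a_2 = -4
y_3 = S_2(2) = -2
t_q=5/2 is in segment 1 (τ=1/2); S_1(τ)=1013/320

y_0=2 y_1=5 y_2=-4 y_3=-2
S(5/2) = 1013/320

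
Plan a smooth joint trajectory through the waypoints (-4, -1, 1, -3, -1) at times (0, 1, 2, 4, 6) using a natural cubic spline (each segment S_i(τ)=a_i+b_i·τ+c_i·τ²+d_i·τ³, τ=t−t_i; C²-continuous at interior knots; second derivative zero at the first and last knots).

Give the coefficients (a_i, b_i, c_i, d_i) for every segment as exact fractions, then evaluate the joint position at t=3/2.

  seg 0: a=-4 b=85/28 c=0 d=-1/28
  seg 1: a=-1 b=41/14 c=-3/28 d=-23/28
  seg 2: a=1 b=1/4 c=-18/7 d=81/112
  seg 3: a=-3 b=-19/14 c=99/56 d=-33/112
S(3/2) = 75/224

Δ: Δ0=3, Δ1=2, Δ2=-2, Δ3=1
row 1: diag=4, rhs=-6; c'=1/4, d'=-3/2
row 2: denom=6−1·1/4=23/4; d'=(-24−1·-3/2)/(23/4)=-90/23
row 3: denom=8−2·8/23=168/23; d'=(18−2·-90/23)/(168/23)=99/28
back: M3=99/28
back: M2=-90/23−8/23·99/28=-36/7
back: M1=-3/2−1/4·-36/7=-3/14
M: M0=0, M1=-3/14, M2=-36/7, M3=99/28, M4=0
seg 0: a=-4, c=M0/2=0, d=(M1−M0)/(6·1)=-1/28, b=Δ0−h0·(2M0+M1)/6=85/28
seg 1: a=-1, c=M1/2=-3/28, d=(M2−M1)/(6·1)=-23/28, b=Δ1−h1·(2M1+M2)/6=41/14
seg 2: a=1, c=M2/2=-18/7, d=(M3−M2)/(6·2)=81/112, b=Δ2−h2·(2M2+M3)/6=1/4
seg 3: a=-3, c=M3/2=99/56, d=(M4−M3)/(6·2)=-33/112, b=Δ3−h3·(2M3+M4)/6=-19/14
t_q=3/2 → seg 1, τ=1/2; S=-1+41/14·τ+-3/28·τ²+-23/28·τ³=75/224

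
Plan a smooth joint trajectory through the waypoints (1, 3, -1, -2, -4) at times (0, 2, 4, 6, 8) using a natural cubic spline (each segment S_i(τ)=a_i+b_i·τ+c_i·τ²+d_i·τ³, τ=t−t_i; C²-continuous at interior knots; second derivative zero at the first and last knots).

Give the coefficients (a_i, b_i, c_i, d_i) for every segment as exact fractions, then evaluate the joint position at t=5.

  seg 0: a=1 b=215/112 c=0 d=-103/448
  seg 1: a=3 b=-47/56 c=-309/224 d=179/448
  seg 2: a=-1 b=-25/16 c=57/56 d=-109/448
  seg 3: a=-2 b=-23/56 c=-99/224 d=33/448
S(5) = -801/448

Δ: Δ0=1, Δ1=-2, Δ2=-1/2, Δ3=-1
row 1: diag=8, rhs=-18; c'=1/4, d'=-9/4
row 2: denom=8−2·1/4=15/2; d'=(9−2·-9/4)/(15/2)=9/5
row 3: denom=8−2·4/15=112/15; d'=(-3−2·9/5)/(112/15)=-99/112
back: M3=-99/112
back: M2=9/5−4/15·-99/112=57/28
back: M1=-9/4−1/4·57/28=-309/112
M: M0=0, M1=-309/112, M2=57/28, M3=-99/112, M4=0
seg 0: a=1, c=M0/2=0, d=(M1−M0)/(6·2)=-103/448, b=Δ0−h0·(2M0+M1)/6=215/112
seg 1: a=3, c=M1/2=-309/224, d=(M2−M1)/(6·2)=179/448, b=Δ1−h1·(2M1+M2)/6=-47/56
seg 2: a=-1, c=M2/2=57/56, d=(M3−M2)/(6·2)=-109/448, b=Δ2−h2·(2M2+M3)/6=-25/16
seg 3: a=-2, c=M3/2=-99/224, d=(M4−M3)/(6·2)=33/448, b=Δ3−h3·(2M3+M4)/6=-23/56
t_q=5 → seg 2, τ=1; S=-1+-25/16·τ+57/56·τ²+-109/448·τ³=-801/448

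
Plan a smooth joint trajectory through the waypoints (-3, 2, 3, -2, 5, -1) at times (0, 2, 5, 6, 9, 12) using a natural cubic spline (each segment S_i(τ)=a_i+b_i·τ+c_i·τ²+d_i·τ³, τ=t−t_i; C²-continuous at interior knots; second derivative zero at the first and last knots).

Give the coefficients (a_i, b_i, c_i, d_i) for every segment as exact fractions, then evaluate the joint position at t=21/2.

  seg 0: a=-3 b=9811/4038 c=0 d=71/4038
  seg 1: a=2 b=10663/4038 c=71/673 d=-10595/36342
  seg 2: a=3 b=-9283/2019 c=-10169/4038 d=8545/4038
  seg 3: a=-2 b=-4423/1346 c=7733/2019 d=-23707/36342
  seg 4: a=5 b=1401/673 c=-2747/1346 d=2747/12114
S(21/2) = 46259/10768

Δ: Δ0=5/2, Δ1=1/3, Δ2=-5, Δ3=7/3, Δ4=-2
row 1: diag=10, rhs=-13; c'=3/10, d'=-13/10
row 2: denom=8−3·3/10=71/10; d'=(-32−3·-13/10)/(71/10)=-281/71
row 3: denom=8−1·10/71=558/71; d'=(44−1·-281/71)/(558/71)=1135/186
row 4: denom=12−3·71/186=673/62; d'=(-26−3·1135/186)/(673/62)=-2747/673
back: M4=-2747/673
back: M3=1135/186−71/186·-2747/673=15466/2019
back: M2=-281/71−10/71·15466/2019=-10169/2019
back: M1=-13/10−3/10·-10169/2019=142/673
M: M0=0, M1=142/673, M2=-10169/2019, M3=15466/2019, M4=-2747/673, M5=0
seg 0: a=-3, c=M0/2=0, d=(M1−M0)/(6·2)=71/4038, b=Δ0−h0·(2M0+M1)/6=9811/4038
seg 1: a=2, c=M1/2=71/673, d=(M2−M1)/(6·3)=-10595/36342, b=Δ1−h1·(2M1+M2)/6=10663/4038
seg 2: a=3, c=M2/2=-10169/4038, d=(M3−M2)/(6·1)=8545/4038, b=Δ2−h2·(2M2+M3)/6=-9283/2019
seg 3: a=-2, c=M3/2=7733/2019, d=(M4−M3)/(6·3)=-23707/36342, b=Δ3−h3·(2M3+M4)/6=-4423/1346
seg 4: a=5, c=M4/2=-2747/1346, d=(M5−M4)/(6·3)=2747/12114, b=Δ4−h4·(2M4+M5)/6=1401/673
t_q=21/2 → seg 4, τ=3/2; S=5+1401/673·τ+-2747/1346·τ²+2747/12114·τ³=46259/10768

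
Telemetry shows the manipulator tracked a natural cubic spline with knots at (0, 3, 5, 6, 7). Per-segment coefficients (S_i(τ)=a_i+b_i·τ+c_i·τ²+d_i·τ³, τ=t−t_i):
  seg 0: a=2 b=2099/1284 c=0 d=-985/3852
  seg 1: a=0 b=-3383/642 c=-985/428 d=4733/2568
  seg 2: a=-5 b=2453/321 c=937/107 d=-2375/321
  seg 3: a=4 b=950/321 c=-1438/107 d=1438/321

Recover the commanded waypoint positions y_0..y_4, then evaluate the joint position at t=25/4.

y_0=2 y_1=0 y_2=-5 y_3=4 y_4=-2
S(25/4) = 13593/3424

y_0 = S_0(0) = a_0 = 2
y_1 = S_1(0) = a_1 = 0
y_2 = S_2(0) = a_2 = -5
y_3 = S_3(0) = a_3 = 4
y_4 = S_3(1) = -2
t_q=25/4 is in segment 3 (τ=1/4); S_3(τ)=13593/3424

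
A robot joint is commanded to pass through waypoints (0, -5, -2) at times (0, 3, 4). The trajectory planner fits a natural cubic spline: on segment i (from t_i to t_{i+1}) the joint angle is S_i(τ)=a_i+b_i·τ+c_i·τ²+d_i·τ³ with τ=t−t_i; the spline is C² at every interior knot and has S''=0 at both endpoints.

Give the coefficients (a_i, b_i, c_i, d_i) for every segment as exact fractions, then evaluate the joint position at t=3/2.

  seg 0: a=0 b=-41/12 c=0 d=7/36
  seg 1: a=-5 b=11/6 c=7/4 d=-7/12
S(3/2) = -143/32

Δ: Δ0=-5/3, Δ1=3
row 1: diag=8, rhs=28; c'=1/8, d'=7/2
back: M1=7/2
M: M0=0, M1=7/2, M2=0
seg 0: a=0, c=M0/2=0, d=(M1−M0)/(6·3)=7/36, b=Δ0−h0·(2M0+M1)/6=-41/12
seg 1: a=-5, c=M1/2=7/4, d=(M2−M1)/(6·1)=-7/12, b=Δ1−h1·(2M1+M2)/6=11/6
t_q=3/2 → seg 0, τ=3/2; S=0+-41/12·τ+0·τ²+7/36·τ³=-143/32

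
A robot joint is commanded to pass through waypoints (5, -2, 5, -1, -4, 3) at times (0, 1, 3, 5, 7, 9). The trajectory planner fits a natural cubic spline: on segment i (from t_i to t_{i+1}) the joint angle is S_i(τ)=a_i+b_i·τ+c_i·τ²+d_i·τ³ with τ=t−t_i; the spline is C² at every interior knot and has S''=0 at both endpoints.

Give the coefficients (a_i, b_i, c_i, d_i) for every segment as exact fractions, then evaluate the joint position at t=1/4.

Δ: Δ0=-7, Δ1=7/2, Δ2=-3, Δ3=-3/2, Δ4=7/2
row 1: diag=6, rhs=63; c'=1/3, d'=21/2
row 2: denom=8−2·1/3=22/3; d'=(-39−2·21/2)/(22/3)=-90/11
row 3: denom=8−2·3/11=82/11; d'=(9−2·-90/11)/(82/11)=279/82
row 4: denom=8−2·11/41=306/41; d'=(30−2·279/82)/(306/41)=317/102
back: M4=317/102
back: M3=279/82−11/41·317/102=131/51
back: M2=-90/11−3/11·131/51=-151/17
back: M1=21/2−1/3·-151/17=1373/102
M: M0=0, M1=1373/102, M2=-151/17, M3=131/51, M4=317/102, M5=0
seg 0: a=5, c=M0/2=0, d=(M1−M0)/(6·1)=1373/612, b=Δ0−h0·(2M0+M1)/6=-5657/612
seg 1: a=-2, c=M1/2=1373/204, d=(M2−M1)/(6·2)=-2279/1224, b=Δ1−h1·(2M1+M2)/6=-769/306
seg 2: a=5, c=M2/2=-151/34, d=(M3−M2)/(6·2)=146/153, b=Δ2−h2·(2M2+M3)/6=316/153
seg 3: a=-1, c=M3/2=131/102, d=(M4−M3)/(6·2)=55/1224, b=Δ3−h3·(2M3+M4)/6=-650/153
seg 4: a=-4, c=M4/2=317/204, d=(M5−M4)/(6·2)=-317/1224, b=Δ4−h4·(2M4+M5)/6=437/306
t_q=1/4 → seg 0, τ=1/4; S=5+-5657/612·τ+0·τ²+1373/612·τ³=35567/13056

  seg 0: a=5 b=-5657/612 c=0 d=1373/612
  seg 1: a=-2 b=-769/306 c=1373/204 d=-2279/1224
  seg 2: a=5 b=316/153 c=-151/34 d=146/153
  seg 3: a=-1 b=-650/153 c=131/102 d=55/1224
  seg 4: a=-4 b=437/306 c=317/204 d=-317/1224
S(1/4) = 35567/13056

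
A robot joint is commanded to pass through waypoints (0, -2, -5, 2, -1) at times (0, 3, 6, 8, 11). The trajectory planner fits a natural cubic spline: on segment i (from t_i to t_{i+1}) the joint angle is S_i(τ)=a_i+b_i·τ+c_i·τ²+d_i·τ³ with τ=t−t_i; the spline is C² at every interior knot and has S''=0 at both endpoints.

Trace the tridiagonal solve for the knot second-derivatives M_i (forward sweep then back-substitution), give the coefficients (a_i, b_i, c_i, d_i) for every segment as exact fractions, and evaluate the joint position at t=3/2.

Δ: Δ0=-2/3, Δ1=-1, Δ2=7/2, Δ3=-1
row 1: diag=12, rhs=-2; c'=1/4, d'=-1/6
row 2: denom=10−3·1/4=37/4; d'=(27−3·-1/6)/(37/4)=110/37
row 3: denom=10−2·8/37=354/37; d'=(-27−2·110/37)/(354/37)=-1219/354
back: M3=-1219/354
back: M2=110/37−8/37·-1219/354=658/177
back: M1=-1/6−1/4·658/177=-194/177
M: M0=0, M1=-194/177, M2=658/177, M3=-1219/354, M4=0
seg 0: a=0, c=M0/2=0, d=(M1−M0)/(6·3)=-97/1593, b=Δ0−h0·(2M0+M1)/6=-7/59
seg 1: a=-2, c=M1/2=-97/177, d=(M2−M1)/(6·3)=142/531, b=Δ1−h1·(2M1+M2)/6=-104/59
seg 2: a=-5, c=M2/2=329/177, d=(M3−M2)/(6·2)=-845/1416, b=Δ2−h2·(2M2+M3)/6=128/59
seg 3: a=2, c=M3/2=-1219/708, d=(M4−M3)/(6·3)=1219/6372, b=Δ3−h3·(2M3+M4)/6=865/354
t_q=3/2 → seg 0, τ=3/2; S=0+-7/59·τ+0·τ²+-97/1593·τ³=-181/472

  seg 0: a=0 b=-7/59 c=0 d=-97/1593
  seg 1: a=-2 b=-104/59 c=-97/177 d=142/531
  seg 2: a=-5 b=128/59 c=329/177 d=-845/1416
  seg 3: a=2 b=865/354 c=-1219/708 d=1219/6372
S(3/2) = -181/472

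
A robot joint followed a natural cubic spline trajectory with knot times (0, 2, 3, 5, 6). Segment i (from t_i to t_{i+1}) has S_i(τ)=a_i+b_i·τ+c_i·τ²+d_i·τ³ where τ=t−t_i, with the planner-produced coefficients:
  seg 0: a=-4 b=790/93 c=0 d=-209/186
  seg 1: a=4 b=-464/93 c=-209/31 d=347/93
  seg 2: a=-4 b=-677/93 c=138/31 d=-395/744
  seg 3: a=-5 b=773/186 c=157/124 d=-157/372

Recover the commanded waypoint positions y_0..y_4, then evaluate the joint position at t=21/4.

y_0=-4 y_1=4 y_2=-4 y_3=-5 y_4=0
S(21/4) = -30859/7936

y_0 = S_0(0) = a_0 = -4
y_1 = S_1(0) = a_1 = 4
y_2 = S_2(0) = a_2 = -4
y_3 = S_3(0) = a_3 = -5
y_4 = S_3(1) = 0
t_q=21/4 is in segment 3 (τ=1/4); S_3(τ)=-30859/7936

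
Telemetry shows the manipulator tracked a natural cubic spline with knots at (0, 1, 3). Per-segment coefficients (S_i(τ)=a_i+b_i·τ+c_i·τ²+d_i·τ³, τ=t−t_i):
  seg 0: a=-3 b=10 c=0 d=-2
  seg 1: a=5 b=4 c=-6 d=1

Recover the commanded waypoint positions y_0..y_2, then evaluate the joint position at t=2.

y_0 = S_0(0) = a_0 = -3
y_1 = S_1(0) = a_1 = 5
y_2 = S_1(2) = -3
t_q=2 is in segment 1 (τ=1); S_1(τ)=4

y_0=-3 y_1=5 y_2=-3
S(2) = 4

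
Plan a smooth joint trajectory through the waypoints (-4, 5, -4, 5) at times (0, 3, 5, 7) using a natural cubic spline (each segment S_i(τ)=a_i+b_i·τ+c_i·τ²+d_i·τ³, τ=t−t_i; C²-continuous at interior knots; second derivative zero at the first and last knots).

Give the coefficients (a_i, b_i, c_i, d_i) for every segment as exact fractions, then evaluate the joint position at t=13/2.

  seg 0: a=-4 b=231/38 c=0 d=-13/38
  seg 1: a=5 b=-60/19 c=-117/38 d=183/152
  seg 2: a=-4 b=-39/38 c=315/76 d=-105/152
S(13/2) = 1769/1216

Δ: Δ0=3, Δ1=-9/2, Δ2=9/2
row 1: diag=10, rhs=-45; c'=1/5, d'=-9/2
row 2: denom=8−2·1/5=38/5; d'=(54−2·-9/2)/(38/5)=315/38
back: M2=315/38
back: M1=-9/2−1/5·315/38=-117/19
M: M0=0, M1=-117/19, M2=315/38, M3=0
seg 0: a=-4, c=M0/2=0, d=(M1−M0)/(6·3)=-13/38, b=Δ0−h0·(2M0+M1)/6=231/38
seg 1: a=5, c=M1/2=-117/38, d=(M2−M1)/(6·2)=183/152, b=Δ1−h1·(2M1+M2)/6=-60/19
seg 2: a=-4, c=M2/2=315/76, d=(M3−M2)/(6·2)=-105/152, b=Δ2−h2·(2M2+M3)/6=-39/38
t_q=13/2 → seg 2, τ=3/2; S=-4+-39/38·τ+315/76·τ²+-105/152·τ³=1769/1216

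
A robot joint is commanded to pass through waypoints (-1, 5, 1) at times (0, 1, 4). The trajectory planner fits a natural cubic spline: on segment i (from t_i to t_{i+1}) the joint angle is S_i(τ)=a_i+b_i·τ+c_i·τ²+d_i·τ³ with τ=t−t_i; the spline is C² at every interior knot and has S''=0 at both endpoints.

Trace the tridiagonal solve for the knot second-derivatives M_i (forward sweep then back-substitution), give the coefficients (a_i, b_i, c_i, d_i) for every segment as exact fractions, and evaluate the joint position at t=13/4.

Δ: Δ0=6, Δ1=-4/3
row 1: diag=8, rhs=-44; c'=3/8, d'=-11/2
back: M1=-11/2
M: M0=0, M1=-11/2, M2=0
seg 0: a=-1, c=M0/2=0, d=(M1−M0)/(6·1)=-11/12, b=Δ0−h0·(2M0+M1)/6=83/12
seg 1: a=5, c=M1/2=-11/4, d=(M2−M1)/(6·3)=11/36, b=Δ1−h1·(2M1+M2)/6=25/6
t_q=13/4 → seg 1, τ=9/4; S=5+25/6·τ+-11/4·τ²+11/36·τ³=1007/256

  seg 0: a=-1 b=83/12 c=0 d=-11/12
  seg 1: a=5 b=25/6 c=-11/4 d=11/36
S(13/4) = 1007/256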